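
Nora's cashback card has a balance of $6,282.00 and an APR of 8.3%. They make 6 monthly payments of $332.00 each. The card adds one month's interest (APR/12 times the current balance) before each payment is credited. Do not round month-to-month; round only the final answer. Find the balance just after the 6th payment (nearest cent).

$4,520.49

Monthly rate r = 8.3%/12 = 0.691667% = 0.00691667.
Each month: B ← B·(1+r) − $332.00.
Month 1: interest $43.45; balance after payment $5,993.45.
Month 2: interest $41.45; balance after payment $5,702.91.
Month 3: interest $39.45; balance after payment $5,410.35.
Month 4: interest $37.42; balance after payment $5,115.77.
Month 5: interest $35.38; balance after payment $4,819.16.
Month 6: interest $33.33; balance after payment $4,520.49.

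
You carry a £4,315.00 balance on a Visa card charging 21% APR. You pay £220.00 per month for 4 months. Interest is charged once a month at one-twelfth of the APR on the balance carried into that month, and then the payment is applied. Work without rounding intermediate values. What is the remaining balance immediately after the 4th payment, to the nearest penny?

£3,721.70

Monthly rate r = 21%/12 = 1.75% = 0.0175.
Each month: B ← B·(1+r) − £220.00.
Month 1: interest £75.51; balance after payment £4,170.51.
Month 2: interest £72.98; balance after payment £4,023.50.
Month 3: interest £70.41; balance after payment £3,873.91.
Month 4: interest £67.79; balance after payment £3,721.70.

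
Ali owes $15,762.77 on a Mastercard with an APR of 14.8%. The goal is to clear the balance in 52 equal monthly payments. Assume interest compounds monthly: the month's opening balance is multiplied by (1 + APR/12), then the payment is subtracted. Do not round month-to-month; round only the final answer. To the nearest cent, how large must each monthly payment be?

Monthly rate r = 14.8%/12 = 1.23333% = 0.0123333.
Level-payment amortization: P = B₀·r / (1 − (1+r)^(−n)) = 15762.77·0.0123333 / (1 − 1.01233^(−52)).
Denominator 1 − (1+r)^(−52) = 0.47134047.
P = 194.407 / 0.47134047 ≈ 412.46.

$412.46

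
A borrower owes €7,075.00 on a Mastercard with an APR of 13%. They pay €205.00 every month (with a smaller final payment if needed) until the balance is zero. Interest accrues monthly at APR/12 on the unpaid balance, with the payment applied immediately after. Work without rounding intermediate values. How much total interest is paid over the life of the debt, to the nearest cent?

Monthly rate r = 13%/12 = 1.08333% = 0.0108333.
Payoff takes n = ⌈−ln(1 − rB₀/P)/ln(1+r)⌉ = ⌈43.454⌉ = 44 payments; the last is €93.28.
Total paid = 43·€205.00 + €93.28 = €8,908.28.
Total interest = total paid − principal = €8,908.28 − €7,075.00 = €1,833.28.

€1,833.28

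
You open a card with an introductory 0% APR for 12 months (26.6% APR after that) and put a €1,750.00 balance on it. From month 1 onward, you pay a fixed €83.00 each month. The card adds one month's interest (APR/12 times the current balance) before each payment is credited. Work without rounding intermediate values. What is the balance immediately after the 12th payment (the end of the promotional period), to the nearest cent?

€754.00

Promo months 1–12 at r₀ = 0%/12 = 0; months 13+ at r₁ = 26.6%/12 = 0.0221667.
After month 12 (no interest yet): B = €1,750.00 − 12·€83.00 = €754.00.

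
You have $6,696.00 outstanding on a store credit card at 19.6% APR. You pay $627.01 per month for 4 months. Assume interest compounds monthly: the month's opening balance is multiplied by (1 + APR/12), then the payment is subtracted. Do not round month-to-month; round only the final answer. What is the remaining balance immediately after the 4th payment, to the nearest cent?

$4,574.15

Monthly rate r = 19.6%/12 = 1.63333% = 0.0163333.
Each month: B ← B·(1+r) − $627.01.
Month 1: interest $109.37; balance after payment $6,178.36.
Month 2: interest $100.91; balance after payment $5,652.26.
Month 3: interest $92.32; balance after payment $5,117.57.
Month 4: interest $83.59; balance after payment $4,574.15.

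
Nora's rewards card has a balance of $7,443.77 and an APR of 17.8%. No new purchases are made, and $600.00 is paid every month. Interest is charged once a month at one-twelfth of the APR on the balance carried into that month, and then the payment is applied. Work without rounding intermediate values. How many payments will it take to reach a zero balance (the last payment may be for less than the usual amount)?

14 months

Monthly rate r = 17.8%/12 = 1.48333% = 0.0148333.
Recurrence: B ← B·(1+r) − $600.00.
Month 1: interest $110.42; balance after payment $6,954.19.
Month 2: interest $103.15; balance after payment $6,457.34.
Closed form: n = −ln(1 − rB₀/P)/ln(1+r) = −ln(0.81597)/ln(1.01483) ≈ 13.812, so the balance reaches zero during payment 14.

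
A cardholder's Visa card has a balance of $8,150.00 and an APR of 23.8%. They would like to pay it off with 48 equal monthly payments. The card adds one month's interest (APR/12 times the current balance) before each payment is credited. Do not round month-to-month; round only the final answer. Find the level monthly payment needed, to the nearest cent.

Monthly rate r = 23.8%/12 = 1.98333% = 0.0198333.
Level-payment amortization: P = B₀·r / (1 − (1+r)^(−n)) = 8150.00·0.0198333 / (1 − 1.01983^(−48)).
Denominator 1 − (1+r)^(−48) = 0.610418554.
P = 161.642 / 0.610418554 ≈ 264.80.

$264.80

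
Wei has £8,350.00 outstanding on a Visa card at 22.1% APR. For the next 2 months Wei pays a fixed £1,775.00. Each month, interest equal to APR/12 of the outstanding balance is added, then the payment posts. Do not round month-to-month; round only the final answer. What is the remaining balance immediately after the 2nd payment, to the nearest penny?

Monthly rate r = 22.1%/12 = 1.84167% = 0.0184167.
Each month: B ← B·(1+r) − £1,775.00.
Month 1: interest £153.78; balance after payment £6,728.78.
Month 2: interest £123.92; balance after payment £5,077.70.

£5,077.70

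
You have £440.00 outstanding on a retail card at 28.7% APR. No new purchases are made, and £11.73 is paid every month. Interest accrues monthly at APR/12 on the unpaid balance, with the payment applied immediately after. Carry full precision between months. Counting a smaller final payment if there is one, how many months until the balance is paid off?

97 months

Monthly rate r = 28.7%/12 = 2.39167% = 0.0239167.
Recurrence: B ← B·(1+r) − £11.73.
Month 1: interest £10.52; balance after payment £438.79.
Month 2: interest £10.49; balance after payment £437.56.
Closed form: n = −ln(1 − rB₀/P)/ln(1+r) = −ln(0.10287)/ln(1.02392) ≈ 96.225, so the balance reaches zero during payment 97.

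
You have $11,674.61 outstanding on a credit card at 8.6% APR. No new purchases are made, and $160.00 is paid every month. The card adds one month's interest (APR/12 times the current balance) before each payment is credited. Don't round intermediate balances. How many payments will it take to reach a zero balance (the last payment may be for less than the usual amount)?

Monthly rate r = 8.6%/12 = 0.716667% = 0.00716667.
Recurrence: B ← B·(1+r) − $160.00.
Month 1: interest $83.67; balance after payment $11,598.28.
Month 2: interest $83.12; balance after payment $11,521.40.
Closed form: n = −ln(1 − rB₀/P)/ln(1+r) = −ln(0.47707)/ln(1.00717) ≈ 103.637, so the balance reaches zero during payment 104.

104 months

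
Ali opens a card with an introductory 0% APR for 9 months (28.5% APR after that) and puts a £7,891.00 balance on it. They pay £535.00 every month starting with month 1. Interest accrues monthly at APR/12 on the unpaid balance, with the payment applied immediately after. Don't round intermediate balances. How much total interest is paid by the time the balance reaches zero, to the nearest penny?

£271.65

Promo months 1–9 at r₀ = 0%/12 = 0; months 10+ at r₁ = 28.5%/12 = 0.02375.
After month 9 (no interest yet): B = £7,891.00 − 9·£535.00 = £3,076.00.
Then at r₁ with £535.00/mo: n₂ = −ln(1 − r₁·B/P)/ln(1+r₁) ≈ 6.26 → 7 more payments.
Total paid = 15·£535.00 + £137.65 = £8,162.65; interest = £8,162.65 − £7,891.00 = £271.65.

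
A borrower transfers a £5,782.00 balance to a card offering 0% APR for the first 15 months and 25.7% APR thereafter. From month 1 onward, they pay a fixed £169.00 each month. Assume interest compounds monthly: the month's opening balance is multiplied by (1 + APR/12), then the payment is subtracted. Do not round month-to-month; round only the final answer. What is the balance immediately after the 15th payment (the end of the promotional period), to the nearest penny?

Promo months 1–15 at r₀ = 0%/12 = 0; months 16+ at r₁ = 25.7%/12 = 0.0214167.
After month 15 (no interest yet): B = £5,782.00 − 15·£169.00 = £3,247.00.

£3,247.00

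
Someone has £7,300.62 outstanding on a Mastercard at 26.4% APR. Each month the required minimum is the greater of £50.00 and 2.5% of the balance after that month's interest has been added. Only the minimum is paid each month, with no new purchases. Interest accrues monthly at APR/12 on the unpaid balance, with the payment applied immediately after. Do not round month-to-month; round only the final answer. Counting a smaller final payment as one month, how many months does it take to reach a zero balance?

Monthly rate r = 26.4%/12 = 2.2% = 0.022.
While 2.5% of the post-interest balance exceeds £50.00, each month B ← (B·(1+r))·(1 − 0.025), i.e. B shrinks by the factor (1+r)·0.975 = 0.99645.
This holds for months 1–371. Entering month 372 the balance is £1,951.44; 2.5% of the post-interest balance is now below £50.00, so the flat £50.00 minimum applies from here.
From month 372 a fixed £50.00 at rate r clears £1,951.44 in 90 more payments. Total: 371 + 90 = 461 months.

461 months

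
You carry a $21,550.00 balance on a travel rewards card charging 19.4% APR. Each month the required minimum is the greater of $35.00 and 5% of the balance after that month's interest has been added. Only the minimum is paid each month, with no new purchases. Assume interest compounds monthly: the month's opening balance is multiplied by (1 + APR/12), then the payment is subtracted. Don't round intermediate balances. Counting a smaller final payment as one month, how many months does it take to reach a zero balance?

Monthly rate r = 19.4%/12 = 1.61667% = 0.0161667.
While 5% of the post-interest balance exceeds $35.00, each month B ← (B·(1+r))·(1 − 0.05), i.e. B shrinks by the factor (1+r)·0.95 = 0.96536.
This holds for months 1–98. Entering month 99 the balance is $680.65; 5% of the post-interest balance is now below $35.00, so the flat $35.00 minimum applies from here.
From month 99 a fixed $35.00 at rate r clears $680.65 in 24 more payments. Total: 98 + 24 = 122 months.

122 months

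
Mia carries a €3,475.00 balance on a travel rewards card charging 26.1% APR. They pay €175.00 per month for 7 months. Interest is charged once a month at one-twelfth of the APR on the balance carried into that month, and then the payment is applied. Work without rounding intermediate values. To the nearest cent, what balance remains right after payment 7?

€2,731.98

Monthly rate r = 26.1%/12 = 2.175% = 0.02175.
Each month: B ← B·(1+r) − €175.00.
Month 1: interest €75.58; balance after payment €3,375.58.
Month 2: interest €73.42; balance after payment €3,274.00.
Month 3: interest €71.21; balance after payment €3,170.21.
Month 4: interest €68.95; balance after payment €3,064.16.
Month 5: interest €66.65; balance after payment €2,955.81.
Month 6: interest €64.29; balance after payment €2,845.10.
Month 7: interest €61.88; balance after payment €2,731.98.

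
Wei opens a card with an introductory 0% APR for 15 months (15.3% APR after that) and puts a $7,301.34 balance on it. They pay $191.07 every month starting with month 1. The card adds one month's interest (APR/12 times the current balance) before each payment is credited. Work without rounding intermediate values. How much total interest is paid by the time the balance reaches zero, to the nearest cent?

$857.36

Promo months 1–15 at r₀ = 0%/12 = 0; months 16+ at r₁ = 15.3%/12 = 0.01275.
After month 15 (no interest yet): B = $7,301.34 − 15·$191.07 = $4,435.29.
Then at r₁ with $191.07/mo: n₂ = −ln(1 − r₁·B/P)/ln(1+r₁) ≈ 27.70 → 28 more payments.
Total paid = 42·$191.07 + $133.76 = $8,158.70; interest = $8,158.70 − $7,301.34 = $857.36.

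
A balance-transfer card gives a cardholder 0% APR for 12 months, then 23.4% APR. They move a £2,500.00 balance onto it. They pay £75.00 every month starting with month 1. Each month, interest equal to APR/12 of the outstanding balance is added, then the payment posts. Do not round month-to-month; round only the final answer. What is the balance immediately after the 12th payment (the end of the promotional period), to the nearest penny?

Promo months 1–12 at r₀ = 0%/12 = 0; months 13+ at r₁ = 23.4%/12 = 0.0195.
After month 12 (no interest yet): B = £2,500.00 − 12·£75.00 = £1,600.00.

£1,600.00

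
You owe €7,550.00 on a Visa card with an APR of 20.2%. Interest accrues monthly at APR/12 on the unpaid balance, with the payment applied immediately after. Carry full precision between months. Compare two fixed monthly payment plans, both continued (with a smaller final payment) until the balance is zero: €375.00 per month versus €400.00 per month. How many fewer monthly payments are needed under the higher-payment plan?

Monthly rate r = 20.2%/12 = 1.68333% = 0.0168333.
At €375.00/mo: n = ⌈−ln(1 − rB₀/P)/ln(1+r)⌉ = 25 payments (last €297.71); total interest = total paid − €7,550.00 = €1,747.71.
At €400.00/mo: 23 payments (last €361.58); total interest €1,611.58.
Payments saved = 25 − 23 = 2.

2 fewer payments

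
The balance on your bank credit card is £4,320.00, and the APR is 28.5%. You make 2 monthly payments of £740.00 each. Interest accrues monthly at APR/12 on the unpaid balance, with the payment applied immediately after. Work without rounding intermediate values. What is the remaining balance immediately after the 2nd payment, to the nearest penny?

£3,030.06

Monthly rate r = 28.5%/12 = 2.375% = 0.02375.
Each month: B ← B·(1+r) − £740.00.
Month 1: interest £102.60; balance after payment £3,682.60.
Month 2: interest £87.46; balance after payment £3,030.06.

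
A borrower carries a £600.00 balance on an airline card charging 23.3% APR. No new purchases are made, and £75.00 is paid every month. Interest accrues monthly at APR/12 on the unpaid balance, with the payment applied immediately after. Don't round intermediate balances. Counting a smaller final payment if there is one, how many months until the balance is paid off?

9 payments

Monthly rate r = 23.3%/12 = 1.94167% = 0.0194167.
Recurrence: B ← B·(1+r) − £75.00.
Month 1: interest £11.65; balance after payment £536.65.
Month 2: interest £10.42; balance after payment £472.07.
Closed form: n = −ln(1 − rB₀/P)/ln(1+r) = −ln(0.84467)/ln(1.01942) ≈ 8.778, so the balance reaches zero during payment 9.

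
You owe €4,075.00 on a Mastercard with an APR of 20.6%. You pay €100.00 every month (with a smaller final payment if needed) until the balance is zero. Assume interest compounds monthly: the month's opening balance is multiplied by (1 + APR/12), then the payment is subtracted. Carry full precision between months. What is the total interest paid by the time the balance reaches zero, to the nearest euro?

Monthly rate r = 20.6%/12 = 1.71667% = 0.0171667.
Payoff takes n = ⌈−ln(1 − rB₀/P)/ln(1+r)⌉ = ⌈70.645⌉ = 71 payments; the last is €64.69.
Total paid = 70·€100.00 + €64.69 = €7,064.69.
Total interest = total paid − principal = €7,064.69 − €4,075.00 = €2,989.69.

€2,990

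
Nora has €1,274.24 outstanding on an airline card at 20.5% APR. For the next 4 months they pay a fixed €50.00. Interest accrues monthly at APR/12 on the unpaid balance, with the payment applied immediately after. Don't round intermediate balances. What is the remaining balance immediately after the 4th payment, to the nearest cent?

€1,158.39

Monthly rate r = 20.5%/12 = 1.70833% = 0.0170833.
Each month: B ← B·(1+r) − €50.00.
Month 1: interest €21.77; balance after payment €1,246.01.
Month 2: interest €21.29; balance after payment €1,217.29.
Month 3: interest €20.80; balance after payment €1,188.09.
Month 4: interest €20.30; balance after payment €1,158.39.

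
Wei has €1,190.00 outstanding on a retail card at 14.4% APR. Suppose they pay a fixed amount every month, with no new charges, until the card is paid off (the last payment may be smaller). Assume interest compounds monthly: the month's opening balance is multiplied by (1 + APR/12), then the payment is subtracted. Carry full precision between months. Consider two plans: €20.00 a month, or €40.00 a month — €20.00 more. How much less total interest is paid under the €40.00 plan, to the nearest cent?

€617.92

Monthly rate r = 14.4%/12 = 1.2% = 0.012.
At €20.00/mo: n = ⌈−ln(1 − rB₀/P)/ln(1+r)⌉ = 105 payments (last €18.77); total interest = total paid − €1,190.00 = €908.77.
At €40.00/mo: 38 payments (last €0.85); total interest €290.85.
Interest saved = €908.77 − €290.85 = €617.92.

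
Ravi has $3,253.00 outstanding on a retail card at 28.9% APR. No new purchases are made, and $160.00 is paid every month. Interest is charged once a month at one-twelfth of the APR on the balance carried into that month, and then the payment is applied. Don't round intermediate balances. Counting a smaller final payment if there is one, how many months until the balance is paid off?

Monthly rate r = 28.9%/12 = 2.40833% = 0.0240833.
Recurrence: B ← B·(1+r) − $160.00.
Month 1: interest $78.34; balance after payment $3,171.34.
Month 2: interest $76.38; balance after payment $3,087.72.
Closed form: n = −ln(1 − rB₀/P)/ln(1+r) = −ln(0.51036)/ln(1.02408) ≈ 28.265, so the balance reaches zero during payment 29.

29 months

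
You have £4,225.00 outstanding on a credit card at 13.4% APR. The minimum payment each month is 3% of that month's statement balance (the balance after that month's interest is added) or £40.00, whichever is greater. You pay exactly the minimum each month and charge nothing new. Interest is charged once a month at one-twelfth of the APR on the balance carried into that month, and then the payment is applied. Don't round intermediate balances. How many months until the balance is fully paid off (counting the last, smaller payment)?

102 months

Monthly rate r = 13.4%/12 = 1.11667% = 0.0111667.
While 3% of the post-interest balance exceeds £40.00, each month B ← (B·(1+r))·(1 − 0.03), i.e. B shrinks by the factor (1+r)·0.97 = 0.98083.
This holds for months 1–61. Entering month 62 the balance is £1,297.45; 3% of the post-interest balance is now below £40.00, so the flat £40.00 minimum applies from here.
From month 62 a fixed £40.00 at rate r clears £1,297.45 in 41 more payments. Total: 61 + 41 = 102 months.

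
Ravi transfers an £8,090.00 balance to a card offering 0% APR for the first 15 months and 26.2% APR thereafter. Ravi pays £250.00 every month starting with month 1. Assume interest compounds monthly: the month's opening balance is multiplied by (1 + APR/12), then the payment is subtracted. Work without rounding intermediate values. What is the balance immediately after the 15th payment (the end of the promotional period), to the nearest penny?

Promo months 1–15 at r₀ = 0%/12 = 0; months 16+ at r₁ = 26.2%/12 = 0.0218333.
After month 15 (no interest yet): B = £8,090.00 − 15·£250.00 = £4,340.00.

£4,340.00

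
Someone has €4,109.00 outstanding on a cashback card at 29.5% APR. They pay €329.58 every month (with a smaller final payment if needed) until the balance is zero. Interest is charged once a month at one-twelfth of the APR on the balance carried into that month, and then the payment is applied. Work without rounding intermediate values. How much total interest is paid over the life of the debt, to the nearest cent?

€858.02

Monthly rate r = 29.5%/12 = 2.45833% = 0.0245833.
Payoff takes n = ⌈−ln(1 − rB₀/P)/ln(1+r)⌉ = ⌈15.070⌉ = 16 payments; the last is €23.32.
Total paid = 15·€329.58 + €23.32 = €4,967.02.
Total interest = total paid − principal = €4,967.02 − €4,109.00 = €858.02.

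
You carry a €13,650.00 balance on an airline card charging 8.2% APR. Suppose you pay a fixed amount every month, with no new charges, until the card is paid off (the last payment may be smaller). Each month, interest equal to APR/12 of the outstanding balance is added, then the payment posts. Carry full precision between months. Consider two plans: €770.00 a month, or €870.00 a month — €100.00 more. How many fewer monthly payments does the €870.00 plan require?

2 fewer payments

Monthly rate r = 8.2%/12 = 0.683333% = 0.00683333.
At €770.00/mo: n = ⌈−ln(1 − rB₀/P)/ln(1+r)⌉ = 19 payments (last €740.00); total interest = total paid − €13,650.00 = €950.00.
At €870.00/mo: 17 payments (last €568.58); total interest €838.58.
Payments saved = 19 − 17 = 2.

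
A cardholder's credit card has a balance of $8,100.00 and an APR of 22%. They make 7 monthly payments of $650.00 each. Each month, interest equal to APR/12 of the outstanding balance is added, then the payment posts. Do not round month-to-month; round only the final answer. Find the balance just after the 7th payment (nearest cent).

$4,390.41

Monthly rate r = 22%/12 = 1.83333% = 0.0183333.
Each month: B ← B·(1+r) − $650.00.
Month 1: interest $148.50; balance after payment $7,598.50.
Month 2: interest $139.31; balance after payment $7,087.81.
Month 3: interest $129.94; balance after payment $6,567.75.
Month 4: interest $120.41; balance after payment $6,038.16.
Month 5: interest $110.70; balance after payment $5,498.86.
Month 6: interest $100.81; balance after payment $4,949.67.
Month 7: interest $90.74; balance after payment $4,390.41.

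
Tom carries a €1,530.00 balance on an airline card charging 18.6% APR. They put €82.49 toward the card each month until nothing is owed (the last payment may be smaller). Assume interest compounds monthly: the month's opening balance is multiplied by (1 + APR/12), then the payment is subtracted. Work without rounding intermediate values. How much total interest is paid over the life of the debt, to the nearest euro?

Monthly rate r = 18.6%/12 = 1.55% = 0.0155.
Payoff takes n = ⌈−ln(1 − rB₀/P)/ln(1+r)⌉ = ⌈22.037⌉ = 23 payments; the last is €3.11.
Total paid = 22·€82.49 + €3.11 = €1,817.89.
Total interest = total paid − principal = €1,817.89 − €1,530.00 = €287.89.

€288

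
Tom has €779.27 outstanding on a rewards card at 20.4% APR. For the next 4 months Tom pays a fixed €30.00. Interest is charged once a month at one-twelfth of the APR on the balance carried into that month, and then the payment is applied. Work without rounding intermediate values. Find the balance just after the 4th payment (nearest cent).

Monthly rate r = 20.4%/12 = 1.7% = 0.017.
Each month: B ← B·(1+r) − €30.00.
Month 1: interest €13.25; balance after payment €762.52.
Month 2: interest €12.96; balance after payment €745.48.
Month 3: interest €12.67; balance after payment €728.15.
Month 4: interest €12.38; balance after payment €710.53.

€710.53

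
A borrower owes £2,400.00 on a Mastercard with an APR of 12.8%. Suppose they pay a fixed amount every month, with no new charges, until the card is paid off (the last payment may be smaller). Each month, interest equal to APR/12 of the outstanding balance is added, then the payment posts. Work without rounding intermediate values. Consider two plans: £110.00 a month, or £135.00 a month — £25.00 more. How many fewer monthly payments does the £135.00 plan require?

Monthly rate r = 12.8%/12 = 1.06667% = 0.0106667.
At £110.00/mo: n = ⌈−ln(1 − rB₀/P)/ln(1+r)⌉ = 25 payments (last £106.48); total interest = total paid − £2,400.00 = £346.48.
At £135.00/mo: 20 payments (last £110.43); total interest £275.43.
Payments saved = 25 − 20 = 5.

5 fewer payments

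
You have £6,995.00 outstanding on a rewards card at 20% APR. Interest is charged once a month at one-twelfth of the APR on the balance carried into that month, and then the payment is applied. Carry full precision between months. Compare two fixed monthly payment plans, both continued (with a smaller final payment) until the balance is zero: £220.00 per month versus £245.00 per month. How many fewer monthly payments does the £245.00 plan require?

6 fewer payments

Monthly rate r = 20%/12 = 1.66667% = 0.0166667.
At £220.00/mo: n = ⌈−ln(1 − rB₀/P)/ln(1+r)⌉ = 46 payments (last £147.38); total interest = total paid − £6,995.00 = £3,052.38.
At £245.00/mo: 40 payments (last £19.94); total interest £2,579.94.
Payments saved = 46 − 40 = 6.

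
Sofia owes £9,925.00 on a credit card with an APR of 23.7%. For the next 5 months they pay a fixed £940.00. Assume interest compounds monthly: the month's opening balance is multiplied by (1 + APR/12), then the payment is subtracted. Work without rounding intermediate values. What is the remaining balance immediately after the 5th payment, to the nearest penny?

£6,055.23

Monthly rate r = 23.7%/12 = 1.975% = 0.01975.
Each month: B ← B·(1+r) − £940.00.
Month 1: interest £196.02; balance after payment £9,181.02.
Month 2: interest £181.33; balance after payment £8,422.34.
Month 3: interest £166.34; balance after payment £7,648.69.
Month 4: interest £151.06; balance after payment £6,859.75.
Month 5: interest £135.48; balance after payment £6,055.23.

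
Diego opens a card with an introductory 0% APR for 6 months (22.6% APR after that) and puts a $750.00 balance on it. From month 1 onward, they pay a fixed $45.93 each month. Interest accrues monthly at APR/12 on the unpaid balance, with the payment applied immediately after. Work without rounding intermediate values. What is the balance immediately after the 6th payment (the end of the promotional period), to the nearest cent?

Promo months 1–6 at r₀ = 0%/12 = 0; months 7+ at r₁ = 22.6%/12 = 0.0188333.
After month 6 (no interest yet): B = $750.00 − 6·$45.93 = $474.42.

$474.42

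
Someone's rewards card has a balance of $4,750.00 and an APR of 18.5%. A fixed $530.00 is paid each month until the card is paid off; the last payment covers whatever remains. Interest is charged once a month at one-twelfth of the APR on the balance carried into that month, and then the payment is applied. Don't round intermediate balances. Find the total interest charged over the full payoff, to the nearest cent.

Monthly rate r = 18.5%/12 = 1.54167% = 0.0154167.
Payoff takes n = ⌈−ln(1 − rB₀/P)/ln(1+r)⌉ = ⌈9.719⌉ = 10 payments; the last is $382.02.
Total paid = 9·$530.00 + $382.02 = $5,152.02.
Total interest = total paid − principal = $5,152.02 − $4,750.00 = $402.02.

$402.02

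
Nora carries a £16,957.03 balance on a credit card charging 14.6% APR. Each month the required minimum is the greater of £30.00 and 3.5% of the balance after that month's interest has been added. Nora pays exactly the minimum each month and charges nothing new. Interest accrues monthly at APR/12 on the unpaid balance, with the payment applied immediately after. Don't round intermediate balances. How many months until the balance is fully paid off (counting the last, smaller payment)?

Monthly rate r = 14.6%/12 = 1.21667% = 0.0121667.
While 3.5% of the post-interest balance exceeds £30.00, each month B ← (B·(1+r))·(1 − 0.035), i.e. B shrinks by the factor (1+r)·0.965 = 0.97674.
This holds for months 1–128. Entering month 129 the balance is £833.88; 3.5% of the post-interest balance is now below £30.00, so the flat £30.00 minimum applies from here.
From month 129 a fixed £30.00 at rate r clears £833.88 in 35 more payments. Total: 128 + 35 = 163 months.

163 months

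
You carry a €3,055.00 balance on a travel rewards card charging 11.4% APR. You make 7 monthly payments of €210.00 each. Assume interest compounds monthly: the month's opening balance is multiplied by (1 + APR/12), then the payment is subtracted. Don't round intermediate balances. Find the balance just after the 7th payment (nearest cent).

€1,751.48

Monthly rate r = 11.4%/12 = 0.95% = 0.0095.
Each month: B ← B·(1+r) − €210.00.
Month 1: interest €29.02; balance after payment €2,874.02.
Month 2: interest €27.30; balance after payment €2,691.33.
Month 3: interest €25.57; balance after payment €2,506.89.
Month 4: interest €23.82; balance after payment €2,320.71.
Month 5: interest €22.05; balance after payment €2,132.76.
Month 6: interest €20.26; balance after payment €1,943.02.
Month 7: interest €18.46; balance after payment €1,751.48.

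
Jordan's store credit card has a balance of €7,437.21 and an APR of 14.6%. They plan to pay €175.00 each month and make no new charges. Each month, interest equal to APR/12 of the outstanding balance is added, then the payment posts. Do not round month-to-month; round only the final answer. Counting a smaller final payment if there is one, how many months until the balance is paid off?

Monthly rate r = 14.6%/12 = 1.21667% = 0.0121667.
Recurrence: B ← B·(1+r) − €175.00.
Month 1: interest €90.49; balance after payment €7,352.70.
Month 2: interest €89.46; balance after payment €7,267.15.
Closed form: n = −ln(1 − rB₀/P)/ln(1+r) = −ln(0.48294)/ln(1.01217) ≈ 60.188, so the balance reaches zero during payment 61.

61 payments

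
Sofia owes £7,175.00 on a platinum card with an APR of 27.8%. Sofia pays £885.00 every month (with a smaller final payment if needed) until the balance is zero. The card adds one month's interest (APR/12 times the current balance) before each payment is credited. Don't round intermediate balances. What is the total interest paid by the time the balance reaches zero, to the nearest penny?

£864.66

Monthly rate r = 27.8%/12 = 2.31667% = 0.0231667.
Payoff takes n = ⌈−ln(1 − rB₀/P)/ln(1+r)⌉ = ⌈9.083⌉ = 10 payments; the last is £74.66.
Total paid = 9·£885.00 + £74.66 = £8,039.66.
Total interest = total paid − principal = £8,039.66 − £7,175.00 = £864.66.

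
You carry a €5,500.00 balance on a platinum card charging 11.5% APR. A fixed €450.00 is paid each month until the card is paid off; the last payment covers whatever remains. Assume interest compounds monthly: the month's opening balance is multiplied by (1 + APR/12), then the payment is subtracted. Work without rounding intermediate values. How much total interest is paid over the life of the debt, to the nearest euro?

€378

Monthly rate r = 11.5%/12 = 0.958333% = 0.00958333.
Payoff takes n = ⌈−ln(1 − rB₀/P)/ln(1+r)⌉ = ⌈13.062⌉ = 14 payments; the last is €27.81.
Total paid = 13·€450.00 + €27.81 = €5,877.81.
Total interest = total paid − principal = €5,877.81 − €5,500.00 = €377.81.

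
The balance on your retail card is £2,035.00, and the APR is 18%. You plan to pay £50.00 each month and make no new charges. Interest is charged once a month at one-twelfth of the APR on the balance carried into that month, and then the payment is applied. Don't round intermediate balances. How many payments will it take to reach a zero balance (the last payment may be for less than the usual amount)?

64 months

Monthly rate r = 18%/12 = 1.5% = 0.015.
Recurrence: B ← B·(1+r) − £50.00.
Month 1: interest £30.52; balance after payment £2,015.53.
Month 2: interest £30.23; balance after payment £1,995.76.
Closed form: n = −ln(1 − rB₀/P)/ln(1+r) = −ln(0.3895)/ln(1.015) ≈ 63.330, so the balance reaches zero during payment 64.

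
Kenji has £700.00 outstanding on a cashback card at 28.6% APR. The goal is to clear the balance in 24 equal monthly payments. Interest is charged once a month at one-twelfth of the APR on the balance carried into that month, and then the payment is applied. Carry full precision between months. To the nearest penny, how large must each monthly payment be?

£38.64

Monthly rate r = 28.6%/12 = 2.38333% = 0.0238333.
Level-payment amortization: P = B₀·r / (1 − (1+r)^(−n)) = 700.00·0.0238333 / (1 − 1.02383^(−24)).
Denominator 1 − (1+r)^(−24) = 0.431804694.
P = 16.6833 / 0.431804694 ≈ 38.64.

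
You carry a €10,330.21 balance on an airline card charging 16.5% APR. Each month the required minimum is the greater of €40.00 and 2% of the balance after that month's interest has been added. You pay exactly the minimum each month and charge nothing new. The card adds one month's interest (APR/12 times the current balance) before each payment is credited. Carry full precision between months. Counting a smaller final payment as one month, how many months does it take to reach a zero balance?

Monthly rate r = 16.5%/12 = 1.375% = 0.01375.
While 2% of the post-interest balance exceeds €40.00, each month B ← (B·(1+r))·(1 − 0.02), i.e. B shrinks by the factor (1+r)·0.98 = 0.99347.
This holds for months 1–253. Entering month 254 the balance is €1,971.59; 2% of the post-interest balance is now below €40.00, so the flat €40.00 minimum applies from here.
From month 254 a fixed €40.00 at rate r clears €1,971.59 in 83 more payments. Total: 253 + 83 = 336 months.

336 months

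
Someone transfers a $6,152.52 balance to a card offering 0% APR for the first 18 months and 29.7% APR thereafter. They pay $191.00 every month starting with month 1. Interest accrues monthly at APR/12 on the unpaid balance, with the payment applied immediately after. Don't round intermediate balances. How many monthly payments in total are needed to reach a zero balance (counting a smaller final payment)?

36 months

Promo months 1–18 at r₀ = 0%/12 = 0; months 19+ at r₁ = 29.7%/12 = 0.02475.
After month 18 (no interest yet): B = $6,152.52 − 18·$191.00 = $2,714.52.
Then at r₁ with $191.00/mo: n₂ = −ln(1 − r₁·B/P)/ln(1+r₁) ≈ 17.73 → 18 more payments.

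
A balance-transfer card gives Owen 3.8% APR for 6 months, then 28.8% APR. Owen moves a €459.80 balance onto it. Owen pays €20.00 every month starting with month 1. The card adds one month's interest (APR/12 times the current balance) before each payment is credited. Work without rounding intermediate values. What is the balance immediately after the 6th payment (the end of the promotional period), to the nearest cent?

Promo months 1–6 at r₀ = 3.8%/12 = 0.00316667; months 7+ at r₁ = 28.8%/12 = 0.024.
After month 6: iterate B ← B·(1+r₀) − €20.00 for 6 months → €347.65.

€347.65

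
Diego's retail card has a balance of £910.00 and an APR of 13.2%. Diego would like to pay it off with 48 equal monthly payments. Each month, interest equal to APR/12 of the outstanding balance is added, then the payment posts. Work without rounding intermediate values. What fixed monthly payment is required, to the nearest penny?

£24.50

Monthly rate r = 13.2%/12 = 1.1% = 0.011.
Level-payment amortization: P = B₀·r / (1 − (1+r)^(−n)) = 910.00·0.011 / (1 − 1.011^(−48)).
Denominator 1 − (1+r)^(−48) = 0.408513916.
P = 10.01 / 0.408513916 ≈ 24.50.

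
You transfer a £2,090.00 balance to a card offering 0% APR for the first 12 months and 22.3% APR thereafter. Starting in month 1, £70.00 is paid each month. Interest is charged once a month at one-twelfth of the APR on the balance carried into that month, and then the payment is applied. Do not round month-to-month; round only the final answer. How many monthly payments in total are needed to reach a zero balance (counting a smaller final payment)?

Promo months 1–12 at r₀ = 0%/12 = 0; months 13+ at r₁ = 22.3%/12 = 0.0185833.
After month 12 (no interest yet): B = £2,090.00 − 12·£70.00 = £1,250.00.
Then at r₁ with £70.00/mo: n₂ = −ln(1 − r₁·B/P)/ln(1+r₁) ≈ 21.90 → 22 more payments.

34 payments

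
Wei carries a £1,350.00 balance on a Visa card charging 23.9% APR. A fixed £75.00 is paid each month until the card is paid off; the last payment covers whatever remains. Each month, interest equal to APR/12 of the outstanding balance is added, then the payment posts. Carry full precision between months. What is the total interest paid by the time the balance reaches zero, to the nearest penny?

Monthly rate r = 23.9%/12 = 1.99167% = 0.0199167.
Payoff takes n = ⌈−ln(1 − rB₀/P)/ln(1+r)⌉ = ⌈22.511⌉ = 23 payments; the last is £38.54.
Total paid = 22·£75.00 + £38.54 = £1,688.54.
Total interest = total paid − principal = £1,688.54 − £1,350.00 = £338.54.

£338.54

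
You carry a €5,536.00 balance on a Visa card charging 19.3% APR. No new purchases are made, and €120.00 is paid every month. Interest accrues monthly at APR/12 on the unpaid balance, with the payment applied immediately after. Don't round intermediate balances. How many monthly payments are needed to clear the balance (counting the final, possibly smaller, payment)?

85 payments

Monthly rate r = 19.3%/12 = 1.60833% = 0.0160833.
Recurrence: B ← B·(1+r) − €120.00.
Month 1: interest €89.04; balance after payment €5,505.04.
Month 2: interest €88.54; balance after payment €5,473.58.
Closed form: n = −ln(1 − rB₀/P)/ln(1+r) = −ln(0.25802)/ln(1.01608) ≈ 84.906, so the balance reaches zero during payment 85.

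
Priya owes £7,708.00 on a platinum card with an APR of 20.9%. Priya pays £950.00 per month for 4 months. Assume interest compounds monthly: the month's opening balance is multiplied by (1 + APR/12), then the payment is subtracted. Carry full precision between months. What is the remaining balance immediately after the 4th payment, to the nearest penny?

£4,358.75

Monthly rate r = 20.9%/12 = 1.74167% = 0.0174167.
Each month: B ← B·(1+r) − £950.00.
Month 1: interest £134.25; balance after payment £6,892.25.
Month 2: interest £120.04; balance after payment £6,062.29.
Month 3: interest £105.58; balance after payment £5,217.87.
Month 4: interest £90.88; balance after payment £4,358.75.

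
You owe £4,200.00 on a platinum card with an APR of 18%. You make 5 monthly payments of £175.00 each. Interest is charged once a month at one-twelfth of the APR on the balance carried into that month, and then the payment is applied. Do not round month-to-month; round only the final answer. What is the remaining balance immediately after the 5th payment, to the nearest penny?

Monthly rate r = 18%/12 = 1.5% = 0.015.
Each month: B ← B·(1+r) − £175.00.
Month 1: interest £63.00; balance after payment £4,088.00.
Month 2: interest £61.32; balance after payment £3,974.32.
Month 3: interest £59.61; balance after payment £3,858.93.
Month 4: interest £57.88; balance after payment £3,741.82.
Month 5: interest £56.13; balance after payment £3,622.95.

£3,622.95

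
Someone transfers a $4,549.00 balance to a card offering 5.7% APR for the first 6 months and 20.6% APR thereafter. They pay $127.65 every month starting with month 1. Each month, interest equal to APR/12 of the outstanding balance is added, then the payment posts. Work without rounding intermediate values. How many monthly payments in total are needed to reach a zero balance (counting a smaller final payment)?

50 payments

Promo months 1–6 at r₀ = 5.7%/12 = 0.00475; months 7+ at r₁ = 20.6%/12 = 0.0171667.
After month 6: iterate B ← B·(1+r₀) − $127.65 for 6 months → $3,905.14.
Then at r₁ with $127.65/mo: n₂ = −ln(1 − r₁·B/P)/ln(1+r₁) ≈ 43.76 → 44 more payments.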